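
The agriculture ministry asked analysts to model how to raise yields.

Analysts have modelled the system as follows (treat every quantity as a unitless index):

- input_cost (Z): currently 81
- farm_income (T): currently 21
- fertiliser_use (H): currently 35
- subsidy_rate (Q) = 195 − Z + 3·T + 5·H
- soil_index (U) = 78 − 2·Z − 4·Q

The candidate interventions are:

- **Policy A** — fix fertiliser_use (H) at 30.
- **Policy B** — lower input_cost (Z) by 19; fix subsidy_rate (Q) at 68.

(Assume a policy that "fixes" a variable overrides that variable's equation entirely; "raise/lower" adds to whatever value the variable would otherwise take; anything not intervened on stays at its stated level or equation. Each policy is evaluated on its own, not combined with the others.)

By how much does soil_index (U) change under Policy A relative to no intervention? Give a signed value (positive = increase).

100

Baseline:
  Z = 81
  T = 21
  H = 35
  Q = 195 − 81 + 3·21 + 5·35 = 352
  U = 78 − 2·81 − 4·352 = -1492
Policy A (H := 30):
  Z = 81
  T = 21
  H = 30
  Q = 195 − 81 + 3·21 + 5·30 = 327
  U = 78 − 2·81 − 4·327 = -1392
Change in U: -1392 − (-1492) = 100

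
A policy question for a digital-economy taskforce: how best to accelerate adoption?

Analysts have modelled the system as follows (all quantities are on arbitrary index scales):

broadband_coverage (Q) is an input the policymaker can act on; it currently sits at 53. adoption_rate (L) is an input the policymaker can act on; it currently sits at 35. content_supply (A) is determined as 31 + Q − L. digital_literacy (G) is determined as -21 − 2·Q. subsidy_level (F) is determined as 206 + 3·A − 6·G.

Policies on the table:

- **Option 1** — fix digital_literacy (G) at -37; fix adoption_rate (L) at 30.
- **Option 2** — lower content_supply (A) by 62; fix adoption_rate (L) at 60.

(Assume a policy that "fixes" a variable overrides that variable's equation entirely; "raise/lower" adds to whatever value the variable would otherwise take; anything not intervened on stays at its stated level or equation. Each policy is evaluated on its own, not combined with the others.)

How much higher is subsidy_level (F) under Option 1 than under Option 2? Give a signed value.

-264

Option 1 (G := -37, L := 30):
  Q = 53
  L = 30
  A = 31 + 53 − 30 = 54
  G = -37
  F = 206 + 3·54 − 6·(-37) = 590
Option 2 (A − 62, L := 60):
  Q = 53
  L = 60
  A = 31 + 53 − 60 (−62 from intervention) = -38
  G = -21 − 2·53 = -127
  F = 206 + 3·(-38) − 6·(-127) = 854
F: 590 − 854 = -264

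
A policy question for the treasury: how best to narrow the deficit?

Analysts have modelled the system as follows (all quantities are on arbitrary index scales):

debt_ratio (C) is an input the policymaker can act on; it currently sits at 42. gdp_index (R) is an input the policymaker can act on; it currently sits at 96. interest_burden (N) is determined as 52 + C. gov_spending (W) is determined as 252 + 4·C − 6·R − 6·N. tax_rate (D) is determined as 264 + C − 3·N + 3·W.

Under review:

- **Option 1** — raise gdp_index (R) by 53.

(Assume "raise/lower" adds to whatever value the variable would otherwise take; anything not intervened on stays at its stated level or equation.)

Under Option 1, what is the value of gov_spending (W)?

Option 1 (R + 53):
  C = 42
  R = 96 + 53 = 149
  N = 52 + 42 = 94
  W = 252 + 4·42 − 6·149 − 6·94 = -1038

-1038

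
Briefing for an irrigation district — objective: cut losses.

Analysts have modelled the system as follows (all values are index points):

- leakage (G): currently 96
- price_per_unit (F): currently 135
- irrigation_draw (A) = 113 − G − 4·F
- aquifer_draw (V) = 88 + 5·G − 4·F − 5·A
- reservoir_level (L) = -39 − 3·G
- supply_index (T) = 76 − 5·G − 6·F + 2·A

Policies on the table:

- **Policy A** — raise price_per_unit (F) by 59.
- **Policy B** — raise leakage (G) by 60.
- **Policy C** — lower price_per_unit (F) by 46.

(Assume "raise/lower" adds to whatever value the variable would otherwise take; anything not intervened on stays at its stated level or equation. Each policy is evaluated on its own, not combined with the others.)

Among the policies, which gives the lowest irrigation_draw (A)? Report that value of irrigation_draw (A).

Policy A (F + 59):
  G = 96
  F = 135 + 59 = 194
  A = 113 − 96 − 4·194 = -759
Policy B (G + 60):
  G = 96 + 60 = 156
  F = 135
  A = 113 − 156 − 4·135 = -583
Policy C (F − 46):
  G = 96
  F = 135 − 46 = 89
  A = 113 − 96 − 4·89 = -339
Comparing — Policy A: A=-759, Policy B: A=-583, Policy C: A=-339. Lowest is -759 (Policy A).

-759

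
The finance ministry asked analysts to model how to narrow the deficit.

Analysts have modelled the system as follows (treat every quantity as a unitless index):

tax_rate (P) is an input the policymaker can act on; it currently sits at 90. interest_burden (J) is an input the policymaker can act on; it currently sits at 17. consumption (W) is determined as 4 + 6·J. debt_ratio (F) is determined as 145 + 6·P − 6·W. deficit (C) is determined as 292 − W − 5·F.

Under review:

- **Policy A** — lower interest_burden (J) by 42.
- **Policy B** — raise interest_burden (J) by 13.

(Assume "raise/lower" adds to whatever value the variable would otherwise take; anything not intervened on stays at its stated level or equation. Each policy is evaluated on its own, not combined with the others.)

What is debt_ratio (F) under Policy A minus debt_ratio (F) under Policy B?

Policy A (J − 42):
  P = 90
  J = 17 − 42 = -25
  W = 4 + 6·(-25) = -146
  F = 145 + 6·90 − 6·(-146) = 1561
Policy B (J + 13):
  P = 90
  J = 17 + 13 = 30
  W = 4 + 6·30 = 184
  F = 145 + 6·90 − 6·184 = -419
F: 1561 − (-419) = 1980

1980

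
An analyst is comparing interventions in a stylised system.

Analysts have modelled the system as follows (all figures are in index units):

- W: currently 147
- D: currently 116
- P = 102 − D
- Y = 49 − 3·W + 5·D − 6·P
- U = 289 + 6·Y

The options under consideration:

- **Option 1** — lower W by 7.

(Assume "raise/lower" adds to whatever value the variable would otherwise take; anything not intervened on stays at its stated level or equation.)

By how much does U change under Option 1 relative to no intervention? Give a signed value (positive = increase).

126

Baseline:
  W = 147
  D = 116
  P = 102 − 116 = -14
  Y = 49 − 3·147 + 5·116 − 6·(-14) = 272
  U = 289 + 6·272 = 1921
Option 1 (W − 7):
  W = 147 − 7 = 140
  D = 116
  P = 102 − 116 = -14
  Y = 49 − 3·140 + 5·116 − 6·(-14) = 293
  U = 289 + 6·293 = 2047
Change in U: 2047 − 1921 = 126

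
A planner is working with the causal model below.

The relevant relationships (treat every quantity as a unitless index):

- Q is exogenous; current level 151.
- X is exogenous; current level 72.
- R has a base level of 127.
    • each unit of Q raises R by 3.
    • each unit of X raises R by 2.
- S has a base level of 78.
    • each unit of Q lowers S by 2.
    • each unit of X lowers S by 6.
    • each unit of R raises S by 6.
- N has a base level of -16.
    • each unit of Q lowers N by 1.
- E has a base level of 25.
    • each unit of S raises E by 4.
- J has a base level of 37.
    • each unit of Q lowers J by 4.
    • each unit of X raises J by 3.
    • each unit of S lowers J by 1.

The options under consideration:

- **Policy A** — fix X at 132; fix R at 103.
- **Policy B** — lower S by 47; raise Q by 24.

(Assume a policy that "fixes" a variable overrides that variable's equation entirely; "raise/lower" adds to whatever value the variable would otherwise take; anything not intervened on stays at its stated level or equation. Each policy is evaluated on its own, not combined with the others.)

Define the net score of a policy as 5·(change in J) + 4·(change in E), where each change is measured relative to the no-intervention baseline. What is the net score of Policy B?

3227

Baseline:
  Q = 151
  X = 72
  R = 127 + 3·151 + 2·72 = 724
  S = 78 − 2·151 − 6·72 + 6·724 = 3688
  E = 25 + 4·3688 = 14777
  J = 37 − 4·151 + 3·72 − 3688 = -4039
Policy B (S − 47, Q + 24):
  Q = 151 + 24 = 175
  X = 72
  R = 127 + 3·175 + 2·72 = 796
  S = 78 − 2·175 − 6·72 + 6·796 (−47 from intervention) = 4025
  E = 25 + 4·4025 = 16125
  J = 37 − 4·175 + 3·72 − 4025 = -4472
ΔJ = -4472 − (-4039) = -433; ΔE = 16125 − 14777 = 1348
Score = 5·(-433) + 4·1348 = 3227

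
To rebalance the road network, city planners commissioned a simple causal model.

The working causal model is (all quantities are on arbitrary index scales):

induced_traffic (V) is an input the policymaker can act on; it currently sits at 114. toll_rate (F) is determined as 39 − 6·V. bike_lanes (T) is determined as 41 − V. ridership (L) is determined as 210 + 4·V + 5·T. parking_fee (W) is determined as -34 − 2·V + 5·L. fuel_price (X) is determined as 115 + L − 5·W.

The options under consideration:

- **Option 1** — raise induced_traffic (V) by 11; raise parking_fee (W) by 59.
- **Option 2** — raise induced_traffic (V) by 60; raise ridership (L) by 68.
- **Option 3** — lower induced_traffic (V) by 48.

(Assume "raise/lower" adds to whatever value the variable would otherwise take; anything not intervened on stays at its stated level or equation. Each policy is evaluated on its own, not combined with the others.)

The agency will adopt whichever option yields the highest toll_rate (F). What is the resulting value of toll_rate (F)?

-357

Option 1 (V + 11, W + 59):
  V = 114 + 11 = 125
  F = 39 − 6·125 = -711
Option 2 (V + 60, L + 68):
  V = 114 + 60 = 174
  F = 39 − 6·174 = -1005
Option 3 (V − 48):
  V = 114 − 48 = 66
  F = 39 − 6·66 = -357
Comparing — Option 1: F=-711, Option 2: F=-1005, Option 3: F=-357. Highest is -357 (Option 3).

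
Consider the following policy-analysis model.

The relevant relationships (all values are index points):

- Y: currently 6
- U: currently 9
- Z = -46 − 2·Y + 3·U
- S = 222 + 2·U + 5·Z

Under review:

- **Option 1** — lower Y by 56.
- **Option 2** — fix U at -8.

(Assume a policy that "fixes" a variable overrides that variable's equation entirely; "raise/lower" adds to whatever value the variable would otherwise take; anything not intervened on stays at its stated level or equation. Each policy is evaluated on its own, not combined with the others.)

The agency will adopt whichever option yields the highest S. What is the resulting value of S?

645

Option 1 (Y − 56):
  Y = 6 − 56 = -50
  U = 9
  Z = -46 − 2·(-50) + 3·9 = 81
  S = 222 + 2·9 + 5·81 = 645
Option 2 (U := -8):
  Y = 6
  U = -8
  Z = -46 − 2·6 + 3·(-8) = -82
  S = 222 + 2·(-8) + 5·(-82) = -204
Comparing — Option 1: S=645, Option 2: S=-204. Highest is 645 (Option 1).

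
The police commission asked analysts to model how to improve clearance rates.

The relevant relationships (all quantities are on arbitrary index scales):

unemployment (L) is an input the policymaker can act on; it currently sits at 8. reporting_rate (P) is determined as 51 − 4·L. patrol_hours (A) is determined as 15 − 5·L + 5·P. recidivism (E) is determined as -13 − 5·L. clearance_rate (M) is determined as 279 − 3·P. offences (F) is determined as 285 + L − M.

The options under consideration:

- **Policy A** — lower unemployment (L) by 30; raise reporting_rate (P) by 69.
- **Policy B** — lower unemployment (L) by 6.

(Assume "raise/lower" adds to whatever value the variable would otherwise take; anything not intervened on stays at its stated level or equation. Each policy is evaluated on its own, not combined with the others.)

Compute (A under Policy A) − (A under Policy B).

945

Policy A (L − 30, P + 69):
  L = 8 − 30 = -22
  P = 51 − 4·(-22) (+69 from intervention) = 208
  A = 15 − 5·(-22) + 5·208 = 1165
Policy B (L − 6):
  L = 8 − 6 = 2
  P = 51 − 4·2 = 43
  A = 15 − 5·2 + 5·43 = 220
A: 1165 − 220 = 945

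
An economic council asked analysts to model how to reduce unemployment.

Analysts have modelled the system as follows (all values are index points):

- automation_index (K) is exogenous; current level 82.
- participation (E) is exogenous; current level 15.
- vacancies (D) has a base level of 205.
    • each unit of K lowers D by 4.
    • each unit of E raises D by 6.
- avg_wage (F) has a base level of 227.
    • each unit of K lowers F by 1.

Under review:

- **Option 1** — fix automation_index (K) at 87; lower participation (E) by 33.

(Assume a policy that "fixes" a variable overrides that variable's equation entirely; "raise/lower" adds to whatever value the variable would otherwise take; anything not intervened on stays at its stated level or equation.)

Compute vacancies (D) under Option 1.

Option 1 (K := 87, E − 33):
  K = 87
  E = 15 − 33 = -18
  D = 205 − 4·87 + 6·(-18) = -251

-251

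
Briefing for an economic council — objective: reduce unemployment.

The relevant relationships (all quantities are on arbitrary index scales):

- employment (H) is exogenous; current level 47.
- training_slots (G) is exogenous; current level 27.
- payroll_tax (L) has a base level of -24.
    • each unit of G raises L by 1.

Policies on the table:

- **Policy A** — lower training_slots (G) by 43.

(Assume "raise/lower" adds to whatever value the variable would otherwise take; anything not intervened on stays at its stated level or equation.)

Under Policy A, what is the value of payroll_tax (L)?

Policy A (G − 43):
  G = 27 − 43 = -16
  L = -24 + (-16) = -40

-40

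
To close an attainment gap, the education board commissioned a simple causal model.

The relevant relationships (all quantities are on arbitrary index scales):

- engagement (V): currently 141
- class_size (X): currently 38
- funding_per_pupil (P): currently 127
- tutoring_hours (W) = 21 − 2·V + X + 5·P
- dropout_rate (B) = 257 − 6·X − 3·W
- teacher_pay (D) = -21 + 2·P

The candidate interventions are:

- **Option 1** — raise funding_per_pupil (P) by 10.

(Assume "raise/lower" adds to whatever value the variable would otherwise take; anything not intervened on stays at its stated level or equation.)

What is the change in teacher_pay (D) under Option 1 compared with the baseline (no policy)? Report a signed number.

Baseline:
  P = 127
  D = -21 + 2·127 = 233
Option 1 (P + 10):
  P = 127 + 10 = 137
  D = -21 + 2·137 = 253
Change in D: 253 − 233 = 20

20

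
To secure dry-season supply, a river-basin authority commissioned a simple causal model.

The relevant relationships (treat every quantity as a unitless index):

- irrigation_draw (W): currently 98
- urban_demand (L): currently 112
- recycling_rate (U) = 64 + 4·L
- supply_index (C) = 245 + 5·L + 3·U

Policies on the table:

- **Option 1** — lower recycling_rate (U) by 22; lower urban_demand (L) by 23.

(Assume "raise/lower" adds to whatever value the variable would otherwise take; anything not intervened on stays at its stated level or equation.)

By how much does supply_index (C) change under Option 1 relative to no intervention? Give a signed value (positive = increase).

Baseline:
  L = 112
  U = 64 + 4·112 = 512
  C = 245 + 5·112 + 3·512 = 2341
Option 1 (U − 22, L − 23):
  L = 112 − 23 = 89
  U = 64 + 4·89 (−22 from intervention) = 398
  C = 245 + 5·89 + 3·398 = 1884
Change in C: 1884 − 2341 = -457

-457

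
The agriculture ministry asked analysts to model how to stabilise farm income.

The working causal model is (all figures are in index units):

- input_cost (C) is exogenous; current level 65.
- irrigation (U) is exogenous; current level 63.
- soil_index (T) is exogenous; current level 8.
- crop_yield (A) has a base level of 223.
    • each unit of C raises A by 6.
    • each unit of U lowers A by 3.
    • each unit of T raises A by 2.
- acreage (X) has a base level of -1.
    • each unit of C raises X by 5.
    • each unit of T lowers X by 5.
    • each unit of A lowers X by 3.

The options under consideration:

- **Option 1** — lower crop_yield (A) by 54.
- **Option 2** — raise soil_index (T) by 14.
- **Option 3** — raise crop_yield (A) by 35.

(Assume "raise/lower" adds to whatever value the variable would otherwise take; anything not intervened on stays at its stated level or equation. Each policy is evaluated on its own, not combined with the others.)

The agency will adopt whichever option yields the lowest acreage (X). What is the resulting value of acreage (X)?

-1190

Option 1 (A − 54):
  C = 65
  U = 63
  T = 8
  A = 223 + 6·65 − 3·63 + 2·8 (−54 from intervention) = 386
  X = -1 + 5·65 − 5·8 − 3·386 = -874
Option 2 (T + 14):
  C = 65
  U = 63
  T = 8 + 14 = 22
  A = 223 + 6·65 − 3·63 + 2·22 = 468
  X = -1 + 5·65 − 5·22 − 3·468 = -1190
Option 3 (A + 35):
  C = 65
  U = 63
  T = 8
  A = 223 + 6·65 − 3·63 + 2·8 (+35 from intervention) = 475
  X = -1 + 5·65 − 5·8 − 3·475 = -1141
Comparing — Option 1: X=-874, Option 2: X=-1190, Option 3: X=-1141. Lowest is -1190 (Option 2).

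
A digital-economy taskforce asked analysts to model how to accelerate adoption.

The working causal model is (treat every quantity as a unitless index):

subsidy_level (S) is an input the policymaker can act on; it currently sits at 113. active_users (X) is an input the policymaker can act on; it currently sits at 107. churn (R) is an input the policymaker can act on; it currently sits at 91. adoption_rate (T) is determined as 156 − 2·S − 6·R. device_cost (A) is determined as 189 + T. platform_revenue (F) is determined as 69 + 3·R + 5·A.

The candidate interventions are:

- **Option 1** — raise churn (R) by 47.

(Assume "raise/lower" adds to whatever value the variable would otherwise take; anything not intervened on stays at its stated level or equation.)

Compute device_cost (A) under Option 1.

Option 1 (R + 47):
  S = 113
  R = 91 + 47 = 138
  T = 156 − 2·113 − 6·138 = -898
  A = 189 + (-898) = -709

-709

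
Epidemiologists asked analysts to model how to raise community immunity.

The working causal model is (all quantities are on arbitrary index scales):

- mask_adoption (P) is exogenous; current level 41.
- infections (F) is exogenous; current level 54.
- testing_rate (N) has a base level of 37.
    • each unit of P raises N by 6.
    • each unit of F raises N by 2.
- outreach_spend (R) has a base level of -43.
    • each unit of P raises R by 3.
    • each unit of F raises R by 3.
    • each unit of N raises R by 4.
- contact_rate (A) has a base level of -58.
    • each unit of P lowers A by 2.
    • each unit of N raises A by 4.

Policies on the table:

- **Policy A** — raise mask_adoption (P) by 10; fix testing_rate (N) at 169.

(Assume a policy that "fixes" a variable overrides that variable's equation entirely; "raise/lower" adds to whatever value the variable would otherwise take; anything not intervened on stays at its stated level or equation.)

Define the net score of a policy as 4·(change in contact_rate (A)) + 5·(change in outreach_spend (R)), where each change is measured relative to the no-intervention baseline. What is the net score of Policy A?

-7922

Baseline:
  P = 41
  F = 54
  N = 37 + 6·41 + 2·54 = 391
  R = -43 + 3·41 + 3·54 + 4·391 = 1806
  A = -58 − 2·41 + 4·391 = 1424
Policy A (P + 10, N := 169):
  P = 41 + 10 = 51
  F = 54
  N = 169
  R = -43 + 3·51 + 3·54 + 4·169 = 948
  A = -58 − 2·51 + 4·169 = 516
ΔA = 516 − 1424 = -908; ΔR = 948 − 1806 = -858
Score = 4·(-908) + 5·(-858) = -7922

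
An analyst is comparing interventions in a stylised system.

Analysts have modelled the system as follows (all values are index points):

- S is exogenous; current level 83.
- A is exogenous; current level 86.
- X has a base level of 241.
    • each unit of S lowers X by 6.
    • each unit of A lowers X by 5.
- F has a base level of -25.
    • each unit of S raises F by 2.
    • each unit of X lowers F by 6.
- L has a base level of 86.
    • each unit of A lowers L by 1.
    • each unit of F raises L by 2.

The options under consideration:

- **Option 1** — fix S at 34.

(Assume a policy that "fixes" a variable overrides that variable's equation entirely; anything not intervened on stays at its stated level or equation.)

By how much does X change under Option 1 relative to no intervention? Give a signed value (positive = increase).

294

Baseline:
  S = 83
  A = 86
  X = 241 − 6·83 − 5·86 = -687
Option 1 (S := 34):
  S = 34
  A = 86
  X = 241 − 6·34 − 5·86 = -393
Change in X: -393 − (-687) = 294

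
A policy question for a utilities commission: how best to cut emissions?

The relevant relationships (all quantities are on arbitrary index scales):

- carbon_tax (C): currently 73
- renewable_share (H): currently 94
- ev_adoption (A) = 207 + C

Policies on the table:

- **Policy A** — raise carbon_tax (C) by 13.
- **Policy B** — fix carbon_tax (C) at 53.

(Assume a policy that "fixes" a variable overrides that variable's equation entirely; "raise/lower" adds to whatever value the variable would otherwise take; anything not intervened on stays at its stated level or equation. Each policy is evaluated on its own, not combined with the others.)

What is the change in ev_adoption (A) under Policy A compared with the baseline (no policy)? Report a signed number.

Baseline:
  C = 73
  A = 207 + 73 = 280
Policy A (C + 13):
  C = 73 + 13 = 86
  A = 207 + 86 = 293
Change in A: 293 − 280 = 13

13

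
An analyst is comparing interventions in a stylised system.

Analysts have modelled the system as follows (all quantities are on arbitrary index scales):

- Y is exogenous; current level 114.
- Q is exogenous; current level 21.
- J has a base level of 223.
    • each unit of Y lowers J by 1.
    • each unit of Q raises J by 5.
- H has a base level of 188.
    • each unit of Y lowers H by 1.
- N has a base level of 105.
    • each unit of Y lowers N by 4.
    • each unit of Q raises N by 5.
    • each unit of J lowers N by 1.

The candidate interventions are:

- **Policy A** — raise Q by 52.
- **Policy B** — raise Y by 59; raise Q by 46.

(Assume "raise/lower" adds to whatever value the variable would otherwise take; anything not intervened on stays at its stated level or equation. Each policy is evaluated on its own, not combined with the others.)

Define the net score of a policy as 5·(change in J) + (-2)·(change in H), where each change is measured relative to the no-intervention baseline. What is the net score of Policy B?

973

Baseline:
  Y = 114
  Q = 21
  J = 223 − 114 + 5·21 = 214
  H = 188 − 114 = 74
Policy B (Y + 59, Q + 46):
  Y = 114 + 59 = 173
  Q = 21 + 46 = 67
  J = 223 − 173 + 5·67 = 385
  H = 188 − 173 = 15
ΔJ = 385 − 214 = 171; ΔH = 15 − 74 = -59
Score = 5·171 + (-2)·(-59) = 973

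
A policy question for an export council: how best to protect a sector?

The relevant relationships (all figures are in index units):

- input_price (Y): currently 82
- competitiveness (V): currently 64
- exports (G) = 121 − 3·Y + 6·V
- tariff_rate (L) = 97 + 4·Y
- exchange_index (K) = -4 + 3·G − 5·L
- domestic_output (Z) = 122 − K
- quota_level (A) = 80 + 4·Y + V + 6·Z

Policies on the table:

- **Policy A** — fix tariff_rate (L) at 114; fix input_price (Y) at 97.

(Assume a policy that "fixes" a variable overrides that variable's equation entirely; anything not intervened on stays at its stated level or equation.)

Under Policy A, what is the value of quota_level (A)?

856

Policy A (L := 114, Y := 97):
  Y = 97
  V = 64
  G = 121 − 3·97 + 6·64 = 214
  L = 114
  K = -4 + 3·214 − 5·114 = 68
  Z = 122 − 68 = 54
  A = 80 + 4·97 + 64 + 6·54 = 856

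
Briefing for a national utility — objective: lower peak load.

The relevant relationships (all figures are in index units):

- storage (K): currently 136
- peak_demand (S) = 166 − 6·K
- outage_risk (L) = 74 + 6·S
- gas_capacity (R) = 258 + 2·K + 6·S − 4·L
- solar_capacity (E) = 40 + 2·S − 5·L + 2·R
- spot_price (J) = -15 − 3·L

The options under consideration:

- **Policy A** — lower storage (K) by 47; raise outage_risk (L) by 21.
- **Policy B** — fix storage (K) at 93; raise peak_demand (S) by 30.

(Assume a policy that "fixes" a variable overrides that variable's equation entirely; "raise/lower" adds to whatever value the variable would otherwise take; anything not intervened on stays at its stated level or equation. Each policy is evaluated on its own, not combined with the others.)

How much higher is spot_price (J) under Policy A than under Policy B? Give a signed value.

45

Policy A (K − 47, L + 21):
  K = 136 − 47 = 89
  S = 166 − 6·89 = -368
  L = 74 + 6·(-368) (+21 from intervention) = -2113
  J = -15 − 3·(-2113) = 6324
Policy B (K := 93, S + 30):
  K = 93
  S = 166 − 6·93 (+30 from intervention) = -362
  L = 74 + 6·(-362) = -2098
  J = -15 − 3·(-2098) = 6279
J: 6324 − 6279 = 45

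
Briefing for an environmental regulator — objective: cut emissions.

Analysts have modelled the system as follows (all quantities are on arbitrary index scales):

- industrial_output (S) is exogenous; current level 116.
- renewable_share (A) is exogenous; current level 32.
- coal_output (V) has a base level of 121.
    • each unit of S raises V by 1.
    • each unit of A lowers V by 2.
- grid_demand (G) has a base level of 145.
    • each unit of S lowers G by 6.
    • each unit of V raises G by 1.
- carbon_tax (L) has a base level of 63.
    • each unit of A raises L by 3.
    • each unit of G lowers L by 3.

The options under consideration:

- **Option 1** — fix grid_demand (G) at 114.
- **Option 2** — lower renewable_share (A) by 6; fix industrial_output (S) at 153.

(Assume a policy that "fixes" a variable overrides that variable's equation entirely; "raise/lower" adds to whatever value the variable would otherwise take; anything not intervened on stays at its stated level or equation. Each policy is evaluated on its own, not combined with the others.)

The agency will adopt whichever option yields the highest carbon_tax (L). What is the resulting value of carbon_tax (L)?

1794

Option 1 (G := 114):
  S = 116
  A = 32
  V = 121 + 116 − 2·32 = 173
  G = 114
  L = 63 + 3·32 − 3·114 = -183
Option 2 (A − 6, S := 153):
  S = 153
  A = 32 − 6 = 26
  V = 121 + 153 − 2·26 = 222
  G = 145 − 6·153 + 222 = -551
  L = 63 + 3·26 − 3·(-551) = 1794
Comparing — Option 1: L=-183, Option 2: L=1794. Highest is 1794 (Option 2).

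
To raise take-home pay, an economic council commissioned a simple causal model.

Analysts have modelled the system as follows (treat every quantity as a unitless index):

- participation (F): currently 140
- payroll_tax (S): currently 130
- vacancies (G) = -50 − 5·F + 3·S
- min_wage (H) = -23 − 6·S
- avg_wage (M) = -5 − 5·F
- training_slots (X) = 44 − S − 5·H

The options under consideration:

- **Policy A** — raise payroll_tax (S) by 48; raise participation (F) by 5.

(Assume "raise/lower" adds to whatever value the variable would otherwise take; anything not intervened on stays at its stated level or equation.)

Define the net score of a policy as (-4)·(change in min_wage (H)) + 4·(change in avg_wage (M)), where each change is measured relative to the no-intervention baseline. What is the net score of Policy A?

Baseline:
  F = 140
  S = 130
  H = -23 − 6·130 = -803
  M = -5 − 5·140 = -705
Policy A (S + 48, F + 5):
  F = 140 + 5 = 145
  S = 130 + 48 = 178
  H = -23 − 6·178 = -1091
  M = -5 − 5·145 = -730
ΔH = -1091 − (-803) = -288; ΔM = -730 − (-705) = -25
Score = (-4)·(-288) + 4·(-25) = 1052

1052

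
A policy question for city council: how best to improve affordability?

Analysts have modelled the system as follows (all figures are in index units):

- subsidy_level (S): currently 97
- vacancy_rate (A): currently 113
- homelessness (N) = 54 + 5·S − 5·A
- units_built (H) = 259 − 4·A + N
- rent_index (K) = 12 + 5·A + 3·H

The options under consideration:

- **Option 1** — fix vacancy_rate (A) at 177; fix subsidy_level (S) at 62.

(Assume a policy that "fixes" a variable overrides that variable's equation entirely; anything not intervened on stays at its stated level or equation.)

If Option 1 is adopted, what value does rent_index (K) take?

Option 1 (A := 177, S := 62):
  S = 62
  A = 177
  N = 54 + 5·62 − 5·177 = -521
  H = 259 − 4·177 + (-521) = -970
  K = 12 + 5·177 + 3·(-970) = -2013

-2013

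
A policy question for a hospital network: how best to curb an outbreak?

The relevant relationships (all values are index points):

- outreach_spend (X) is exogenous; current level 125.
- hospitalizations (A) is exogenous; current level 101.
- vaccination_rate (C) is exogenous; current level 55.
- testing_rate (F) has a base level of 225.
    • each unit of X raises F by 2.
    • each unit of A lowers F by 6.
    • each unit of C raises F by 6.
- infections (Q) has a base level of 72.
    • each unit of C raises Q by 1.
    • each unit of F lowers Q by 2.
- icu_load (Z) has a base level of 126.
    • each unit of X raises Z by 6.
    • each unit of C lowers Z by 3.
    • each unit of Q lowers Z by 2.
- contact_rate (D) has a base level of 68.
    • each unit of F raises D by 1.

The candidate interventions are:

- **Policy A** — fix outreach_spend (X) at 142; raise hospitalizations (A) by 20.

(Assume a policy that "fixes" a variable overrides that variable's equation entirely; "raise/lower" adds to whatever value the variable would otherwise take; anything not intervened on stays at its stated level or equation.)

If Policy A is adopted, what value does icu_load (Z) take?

1011

Policy A (X := 142, A + 20):
  X = 142
  A = 101 + 20 = 121
  C = 55
  F = 225 + 2·142 − 6·121 + 6·55 = 113
  Q = 72 + 55 − 2·113 = -99
  Z = 126 + 6·142 − 3·55 − 2·(-99) = 1011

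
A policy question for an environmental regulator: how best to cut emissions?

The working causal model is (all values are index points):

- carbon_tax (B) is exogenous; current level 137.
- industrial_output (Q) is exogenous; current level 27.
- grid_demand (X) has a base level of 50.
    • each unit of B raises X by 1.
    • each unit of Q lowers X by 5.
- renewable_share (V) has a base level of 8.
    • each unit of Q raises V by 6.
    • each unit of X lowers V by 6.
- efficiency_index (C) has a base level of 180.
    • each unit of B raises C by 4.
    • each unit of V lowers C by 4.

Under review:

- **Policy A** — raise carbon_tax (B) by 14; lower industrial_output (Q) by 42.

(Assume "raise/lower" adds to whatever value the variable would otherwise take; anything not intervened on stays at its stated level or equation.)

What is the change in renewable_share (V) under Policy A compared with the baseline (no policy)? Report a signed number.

Baseline:
  B = 137
  Q = 27
  X = 50 + 137 − 5·27 = 52
  V = 8 + 6·27 − 6·52 = -142
Policy A (B + 14, Q − 42):
  B = 137 + 14 = 151
  Q = 27 − 42 = -15
  X = 50 + 151 − 5·(-15) = 276
  V = 8 + 6·(-15) − 6·276 = -1738
Change in V: -1738 − (-142) = -1596

-1596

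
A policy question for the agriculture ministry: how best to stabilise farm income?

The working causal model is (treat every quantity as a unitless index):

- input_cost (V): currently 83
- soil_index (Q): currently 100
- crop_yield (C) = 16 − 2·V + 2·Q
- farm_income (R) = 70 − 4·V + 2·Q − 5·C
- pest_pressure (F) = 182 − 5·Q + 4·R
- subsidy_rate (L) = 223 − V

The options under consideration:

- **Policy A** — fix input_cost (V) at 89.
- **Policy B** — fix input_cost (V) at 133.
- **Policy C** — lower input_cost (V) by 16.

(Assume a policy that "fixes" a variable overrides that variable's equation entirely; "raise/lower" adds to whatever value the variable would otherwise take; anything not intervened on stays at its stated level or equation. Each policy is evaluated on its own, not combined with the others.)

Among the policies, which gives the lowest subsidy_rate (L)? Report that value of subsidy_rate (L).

Policy A (V := 89):
  V = 89
  L = 223 − 89 = 134
Policy B (V := 133):
  V = 133
  L = 223 − 133 = 90
Policy C (V − 16):
  V = 83 − 16 = 67
  L = 223 − 67 = 156
Comparing — Policy A: L=134, Policy B: L=90, Policy C: L=156. Lowest is 90 (Policy B).

90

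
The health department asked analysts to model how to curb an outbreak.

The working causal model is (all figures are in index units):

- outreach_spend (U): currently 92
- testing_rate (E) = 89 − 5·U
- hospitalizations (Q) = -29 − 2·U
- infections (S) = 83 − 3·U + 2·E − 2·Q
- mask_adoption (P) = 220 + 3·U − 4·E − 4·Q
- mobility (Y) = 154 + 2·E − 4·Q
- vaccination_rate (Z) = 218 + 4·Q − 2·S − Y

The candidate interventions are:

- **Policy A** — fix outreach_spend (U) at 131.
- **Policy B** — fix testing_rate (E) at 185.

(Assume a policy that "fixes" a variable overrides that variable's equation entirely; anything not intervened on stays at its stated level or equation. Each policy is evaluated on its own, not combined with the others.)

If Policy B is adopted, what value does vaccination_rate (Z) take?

Policy B (E := 185):
  U = 92
  E = 185
  Q = -29 − 2·92 = -213
  S = 83 − 3·92 + 2·185 − 2·(-213) = 603
  Y = 154 + 2·185 − 4·(-213) = 1376
  Z = 218 + 4·(-213) − 2·603 − 1376 = -3216

-3216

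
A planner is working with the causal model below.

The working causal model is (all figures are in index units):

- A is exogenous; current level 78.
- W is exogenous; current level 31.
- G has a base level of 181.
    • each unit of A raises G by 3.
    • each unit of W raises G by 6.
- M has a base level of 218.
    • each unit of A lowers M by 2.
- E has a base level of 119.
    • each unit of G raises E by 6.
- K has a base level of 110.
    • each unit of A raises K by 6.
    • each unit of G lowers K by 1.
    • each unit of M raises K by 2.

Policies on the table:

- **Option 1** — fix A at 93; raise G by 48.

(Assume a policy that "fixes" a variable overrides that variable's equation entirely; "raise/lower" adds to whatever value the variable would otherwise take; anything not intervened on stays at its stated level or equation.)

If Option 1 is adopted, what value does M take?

32

Option 1 (A := 93, G + 48):
  A = 93
  M = 218 − 2·93 = 32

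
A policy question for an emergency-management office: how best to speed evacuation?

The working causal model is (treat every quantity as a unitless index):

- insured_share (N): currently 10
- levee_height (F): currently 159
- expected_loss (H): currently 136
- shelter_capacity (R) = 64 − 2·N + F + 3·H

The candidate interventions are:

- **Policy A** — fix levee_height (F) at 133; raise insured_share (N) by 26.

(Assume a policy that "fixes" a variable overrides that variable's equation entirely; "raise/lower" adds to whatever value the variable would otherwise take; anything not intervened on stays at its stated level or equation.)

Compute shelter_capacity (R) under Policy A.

Policy A (F := 133, N + 26):
  N = 10 + 26 = 36
  F = 133
  H = 136
  R = 64 − 2·36 + 133 + 3·136 = 533

533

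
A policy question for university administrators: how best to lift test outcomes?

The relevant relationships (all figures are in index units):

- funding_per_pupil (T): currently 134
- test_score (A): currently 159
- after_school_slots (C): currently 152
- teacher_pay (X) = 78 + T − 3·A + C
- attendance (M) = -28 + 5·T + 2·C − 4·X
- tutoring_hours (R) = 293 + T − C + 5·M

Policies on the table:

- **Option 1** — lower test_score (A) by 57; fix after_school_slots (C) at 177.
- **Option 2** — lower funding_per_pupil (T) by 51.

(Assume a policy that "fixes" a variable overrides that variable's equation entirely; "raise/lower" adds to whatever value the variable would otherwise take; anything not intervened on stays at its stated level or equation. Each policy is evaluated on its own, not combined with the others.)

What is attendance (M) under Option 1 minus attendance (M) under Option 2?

-683

Option 1 (A − 57, C := 177):
  T = 134
  A = 159 − 57 = 102
  C = 177
  X = 78 + 134 − 3·102 + 177 = 83
  M = -28 + 5·134 + 2·177 − 4·83 = 664
Option 2 (T − 51):
  T = 134 − 51 = 83
  A = 159
  C = 152
  X = 78 + 83 − 3·159 + 152 = -164
  M = -28 + 5·83 + 2·152 − 4·(-164) = 1347
M: 664 − 1347 = -683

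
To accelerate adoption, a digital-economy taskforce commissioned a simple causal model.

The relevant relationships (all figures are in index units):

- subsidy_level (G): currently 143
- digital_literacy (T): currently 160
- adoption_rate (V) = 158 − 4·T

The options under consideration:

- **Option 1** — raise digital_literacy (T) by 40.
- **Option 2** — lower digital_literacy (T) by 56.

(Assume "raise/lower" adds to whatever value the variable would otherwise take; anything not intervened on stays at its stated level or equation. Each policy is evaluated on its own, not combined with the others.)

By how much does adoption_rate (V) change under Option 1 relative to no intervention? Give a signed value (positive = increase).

Baseline:
  T = 160
  V = 158 − 4·160 = -482
Option 1 (T + 40):
  T = 160 + 40 = 200
  V = 158 − 4·200 = -642
Change in V: -642 − (-482) = -160

-160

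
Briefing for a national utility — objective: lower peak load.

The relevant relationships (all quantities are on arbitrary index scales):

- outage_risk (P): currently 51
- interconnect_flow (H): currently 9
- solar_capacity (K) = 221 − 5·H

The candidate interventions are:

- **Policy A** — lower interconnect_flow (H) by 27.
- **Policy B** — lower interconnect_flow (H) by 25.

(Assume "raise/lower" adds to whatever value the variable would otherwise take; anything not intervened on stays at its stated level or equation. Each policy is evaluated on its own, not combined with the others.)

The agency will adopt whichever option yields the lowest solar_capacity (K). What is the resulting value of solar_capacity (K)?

301

Policy A (H − 27):
  H = 9 − 27 = -18
  K = 221 − 5·(-18) = 311
Policy B (H − 25):
  H = 9 − 25 = -16
  K = 221 − 5·(-16) = 301
Comparing — Policy A: K=311, Policy B: K=301. Lowest is 301 (Policy B).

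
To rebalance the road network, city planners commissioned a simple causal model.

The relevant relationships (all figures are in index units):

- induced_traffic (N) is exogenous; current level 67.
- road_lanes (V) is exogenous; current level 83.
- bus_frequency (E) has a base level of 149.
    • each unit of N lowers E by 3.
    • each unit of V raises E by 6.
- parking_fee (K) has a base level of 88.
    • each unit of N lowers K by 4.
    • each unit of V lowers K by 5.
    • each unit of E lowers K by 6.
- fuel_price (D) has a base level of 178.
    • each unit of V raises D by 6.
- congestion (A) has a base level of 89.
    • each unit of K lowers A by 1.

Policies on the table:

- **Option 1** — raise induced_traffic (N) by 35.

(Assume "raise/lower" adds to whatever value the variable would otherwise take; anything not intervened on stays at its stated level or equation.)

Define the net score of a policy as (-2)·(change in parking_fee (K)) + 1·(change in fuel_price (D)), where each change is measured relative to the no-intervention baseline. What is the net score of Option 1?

-980

Baseline:
  N = 67
  V = 83
  E = 149 − 3·67 + 6·83 = 446
  K = 88 − 4·67 − 5·83 − 6·446 = -3271
  D = 178 + 6·83 = 676
Option 1 (N + 35):
  N = 67 + 35 = 102
  V = 83
  E = 149 − 3·102 + 6·83 = 341
  K = 88 − 4·102 − 5·83 − 6·341 = -2781
  D = 178 + 6·83 = 676
ΔK = -2781 − (-3271) = 490; ΔD = 676 − 676 = 0
Score = (-2)·490 + 1·0 = -980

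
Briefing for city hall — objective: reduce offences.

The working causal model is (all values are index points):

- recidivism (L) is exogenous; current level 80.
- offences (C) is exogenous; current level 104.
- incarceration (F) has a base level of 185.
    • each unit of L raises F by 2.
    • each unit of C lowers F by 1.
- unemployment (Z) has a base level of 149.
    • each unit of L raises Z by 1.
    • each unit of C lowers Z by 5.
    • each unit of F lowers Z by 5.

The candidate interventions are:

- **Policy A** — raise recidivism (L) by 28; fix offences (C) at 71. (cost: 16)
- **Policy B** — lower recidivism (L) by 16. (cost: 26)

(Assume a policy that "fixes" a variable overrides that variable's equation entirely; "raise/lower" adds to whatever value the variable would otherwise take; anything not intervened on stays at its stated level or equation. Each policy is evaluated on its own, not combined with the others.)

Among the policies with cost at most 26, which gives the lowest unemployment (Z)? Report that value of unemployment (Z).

Policy A (L + 28, C := 71):
  L = 80 + 28 = 108
  C = 71
  F = 185 + 2·108 − 71 = 330
  Z = 149 + 108 − 5·71 − 5·330 = -1748
Policy B (L − 16):
  L = 80 − 16 = 64
  C = 104
  F = 185 + 2·64 − 104 = 209
  Z = 149 + 64 − 5·104 − 5·209 = -1352
Comparing — Policy A: Z=-1748, Policy B: Z=-1352. Lowest is -1748 (Policy A).

-1748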